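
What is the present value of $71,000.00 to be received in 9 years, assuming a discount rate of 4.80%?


Present value formula: PV = FV / (1 + r)^t
PV = $71,000.00 / (1 + 0.048)^9
PV = $71,000.00 / 1.5249357
PV = $46,559.34

PV = FV / (1 + r)^t = $46,559.34


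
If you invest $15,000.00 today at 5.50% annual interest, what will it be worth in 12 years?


Future value formula: FV = PV × (1 + r)^t
FV = $15,000.00 × (1 + 0.055)^12
FV = $15,000.00 × 1.9012075
FV = $28,518.11

FV = PV × (1 + r)^t = $28,518.11


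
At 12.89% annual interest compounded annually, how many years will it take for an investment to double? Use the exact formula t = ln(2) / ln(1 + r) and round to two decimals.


Doubling condition: (1 + r)^t = 2
Take ln of both sides: t × ln(1 + r) = ln(2)
t = ln(2) / ln(1 + r)
t = 0.693147 / 0.121244
t = 5.72

t = ln(2) / ln(1 + r) = 5.72 years


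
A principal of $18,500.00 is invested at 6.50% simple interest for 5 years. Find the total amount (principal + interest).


Total amount formula: A = P(1 + rt) = P + P·r·t
Interest: I = P × r × t = $18,500.00 × 0.065 × 5 = $6,012.50
A = P + I = $18,500.00 + $6,012.50 = $24,512.50

A = P + I = P(1 + rt) = $24,512.50


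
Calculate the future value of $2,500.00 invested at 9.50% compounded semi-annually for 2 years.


Compound interest formula: A = P(1 + r/n)^(nt)
A = $2,500.00 × (1 + 0.095/2)^(2 × 2)
Growth factor: (1 + 0.095/2)^4 = 1.203971
A = $2,500.00 × 1.203971
A = $3,009.93

A = P(1 + r/n)^(nt) = $3,009.93


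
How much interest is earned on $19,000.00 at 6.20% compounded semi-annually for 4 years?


Compound interest earned = final amount − principal.
A = P(1 + r/n)^(nt) = $19,000.00 × (1 + 0.062/2)^(2 × 4) = $24,256.21
Interest = A − P = $24,256.21 − $19,000.00 = $5,256.21

Interest = A - P = $5,256.21


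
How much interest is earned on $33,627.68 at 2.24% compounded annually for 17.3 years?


Compound interest earned = final amount − principal.
A = P(1 + r/n)^(nt) = $33,627.68 × (1 + 0.0224/1)^(1 × 17.3) = $49,332.99
Interest = A − P = $49,332.99 − $33,627.68 = $15,705.31

Interest = A - P = $15,705.31


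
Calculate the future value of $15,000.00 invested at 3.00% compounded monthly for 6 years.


Compound interest formula: A = P(1 + r/n)^(nt)
A = $15,000.00 × (1 + 0.03/12)^(12 × 6)
Growth factor: (1 + 0.03/12)^72 = 1.1969485
A = $15,000.00 × 1.1969485
A = $17,954.23

A = P(1 + r/n)^(nt) = $17,954.23


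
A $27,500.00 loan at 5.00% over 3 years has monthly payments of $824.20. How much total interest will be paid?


Total paid over the life of the loan = PMT × n.
Total paid = $824.20 × 36 = $29,671.20
Total interest = total paid − principal = $29,671.20 − $27,500.00 = $2,171.20

Total interest = (PMT × n) - PV = $2,171.20


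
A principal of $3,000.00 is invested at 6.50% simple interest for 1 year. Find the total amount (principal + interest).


Total amount formula: A = P(1 + rt) = P + P·r·t
Interest: I = P × r × t = $3,000.00 × 0.065 × 1 = $195.00
A = P + I = $3,000.00 + $195.00 = $3,195.00

A = P + I = P(1 + rt) = $3,195.00


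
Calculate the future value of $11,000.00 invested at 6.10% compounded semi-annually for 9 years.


Compound interest formula: A = P(1 + r/n)^(nt)
A = $11,000.00 × (1 + 0.061/2)^(2 × 9)
Growth factor: (1 + 0.061/2)^18 = 1.717370
A = $11,000.00 × 1.717370
A = $18,891.07

A = P(1 + r/n)^(nt) = $18,891.07


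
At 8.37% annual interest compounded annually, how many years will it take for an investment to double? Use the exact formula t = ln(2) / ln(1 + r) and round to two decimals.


Doubling condition: (1 + r)^t = 2
Take ln of both sides: t × ln(1 + r) = ln(2)
t = ln(2) / ln(1 + r)
t = 0.693147 / 0.080381
t = 8.62

t = ln(2) / ln(1 + r) = 8.62 years


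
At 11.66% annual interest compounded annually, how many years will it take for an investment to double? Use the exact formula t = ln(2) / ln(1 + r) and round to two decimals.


Doubling condition: (1 + r)^t = 2
Take ln of both sides: t × ln(1 + r) = ln(2)
t = ln(2) / ln(1 + r)
t = 0.693147 / 0.110288
t = 6.28

t = ln(2) / ln(1 + r) = 6.28 years


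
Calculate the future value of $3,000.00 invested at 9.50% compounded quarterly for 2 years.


Compound interest formula: A = P(1 + r/n)^(nt)
A = $3,000.00 × (1 + 0.095/4)^(4 × 2)
Growth factor: (1 + 0.095/4)^8 = 1.206567
A = $3,000.00 × 1.206567
A = $3,619.70

A = P(1 + r/n)^(nt) = $3,619.70


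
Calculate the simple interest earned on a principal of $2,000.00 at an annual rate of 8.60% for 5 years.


Simple interest formula: I = P × r × t
I = $2,000.00 × 0.086 × 5
I = $860.00

I = P × r × t = $860.00


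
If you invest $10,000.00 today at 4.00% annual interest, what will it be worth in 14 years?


Future value formula: FV = PV × (1 + r)^t
FV = $10,000.00 × (1 + 0.04)^14
FV = $10,000.00 × 1.731676
FV = $17,316.76

FV = PV × (1 + r)^t = $17,316.76


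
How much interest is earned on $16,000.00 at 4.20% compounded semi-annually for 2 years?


Compound interest earned = final amount − principal.
A = P(1 + r/n)^(nt) = $16,000.00 × (1 + 0.042/2)^(2 × 2) = $17,386.93
Interest = A − P = $17,386.93 − $16,000.00 = $1,386.93

Interest = A - P = $1,386.93


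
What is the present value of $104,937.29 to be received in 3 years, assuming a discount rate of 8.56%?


Present value formula: PV = FV / (1 + r)^t
PV = $104,937.29 / (1 + 0.0856)^3
PV = $104,937.29 / 1.2794093
PV = $82,020.11

PV = FV / (1 + r)^t = $82,020.11


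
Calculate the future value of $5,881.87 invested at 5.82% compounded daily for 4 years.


Compound interest formula: A = P(1 + r/n)^(nt)
A = $5,881.87 × (1 + 0.0582/365)^(365 × 4)
Growth factor: (1 + 0.0582/365)^1460 = 1.262106
A = $5,881.87 × 1.262106
A = $7,423.54

A = P(1 + r/n)^(nt) = $7,423.54


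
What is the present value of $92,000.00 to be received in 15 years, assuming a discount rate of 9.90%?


Present value formula: PV = FV / (1 + r)^t
PV = $92,000.00 / (1 + 0.099)^15
PV = $92,000.00 / 4.120647
PV = $22,326.59

PV = FV / (1 + r)^t = $22,326.59


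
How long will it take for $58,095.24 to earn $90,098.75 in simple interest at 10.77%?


Rearrange the simple interest formula for t:
I = P × r × t  ⇒  t = I / (P × r)
t = $90,098.75 / ($58,095.24 × 0.1077)
t = 14.4

t = I/(P×r) = 14.4 years


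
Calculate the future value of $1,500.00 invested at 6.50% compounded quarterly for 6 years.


Compound interest formula: A = P(1 + r/n)^(nt)
A = $1,500.00 × (1 + 0.065/4)^(4 × 6)
Growth factor: (1 + 0.065/4)^24 = 1.472358
A = $1,500.00 × 1.472358
A = $2,208.54

A = P(1 + r/n)^(nt) = $2,208.54


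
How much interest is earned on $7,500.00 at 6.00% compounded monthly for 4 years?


Compound interest earned = final amount − principal.
A = P(1 + r/n)^(nt) = $7,500.00 × (1 + 0.06/12)^(12 × 4) = $9,528.67
Interest = A − P = $9,528.67 − $7,500.00 = $2,028.67

Interest = A - P = $2,028.67


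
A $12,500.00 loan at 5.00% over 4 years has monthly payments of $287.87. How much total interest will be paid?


Total paid over the life of the loan = PMT × n.
Total paid = $287.87 × 48 = $13,817.76
Total interest = total paid − principal = $13,817.76 − $12,500.00 = $1,317.76

Total interest = (PMT × n) - PV = $1,317.76


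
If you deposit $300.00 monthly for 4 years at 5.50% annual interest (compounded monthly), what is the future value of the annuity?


Future value of an ordinary annuity: FV = PMT × ((1 + r)^n − 1) / r
Monthly rate r = 0.055/12 ≈ 0.00458333, n = 48
FV = $300.00 × ((1 + 0.055/12)^48 − 1) / (0.055/12)
FV = $300.00 × 53.552852
FV = $16,065.86

FV = PMT × ((1+r)^n - 1)/r = $16,065.86


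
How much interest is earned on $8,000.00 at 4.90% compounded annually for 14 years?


Compound interest earned = final amount − principal.
A = P(1 + r/n)^(nt) = $8,000.00 × (1 + 0.049/1)^(1 × 14) = $15,629.56
Interest = A − P = $15,629.56 − $8,000.00 = $7,629.56

Interest = A - P = $7,629.56


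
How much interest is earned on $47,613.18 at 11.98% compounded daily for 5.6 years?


Compound interest earned = final amount − principal.
A = P(1 + r/n)^(nt) = $47,613.18 × (1 + 0.1198/365)^(365 × 5.6) = $93,119.12
Interest = A − P = $93,119.12 − $47,613.18 = $45,505.94

Interest = A - P = $45,505.94


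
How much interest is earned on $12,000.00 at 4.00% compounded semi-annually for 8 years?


Compound interest earned = final amount − principal.
A = P(1 + r/n)^(nt) = $12,000.00 × (1 + 0.04/2)^(2 × 8) = $16,473.43
Interest = A − P = $16,473.43 − $12,000.00 = $4,473.43

Interest = A - P = $4,473.43


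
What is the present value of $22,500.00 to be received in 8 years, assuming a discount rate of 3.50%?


Present value formula: PV = FV / (1 + r)^t
PV = $22,500.00 / (1 + 0.035)^8
PV = $22,500.00 / 1.316809
PV = $17,086.76

PV = FV / (1 + r)^t = $17,086.76


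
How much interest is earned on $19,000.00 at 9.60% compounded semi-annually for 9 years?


Compound interest earned = final amount − principal.
A = P(1 + r/n)^(nt) = $19,000.00 × (1 + 0.096/2)^(2 × 9) = $44,183.15
Interest = A − P = $44,183.15 − $19,000.00 = $25,183.15

Interest = A - P = $25,183.15


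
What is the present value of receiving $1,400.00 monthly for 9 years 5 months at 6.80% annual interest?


Present value of an ordinary annuity: PV = PMT × (1 − (1 + r)^(−n)) / r
Monthly rate r = 0.068/12 ≈ 0.00566667, n = 113
PV = $1,400.00 × (1 − (1 + 0.068/12)^(−113)) / (0.068/12)
PV = $1,400.00 × 83.281714
PV = $116,594.40

PV = PMT × (1-(1+r)^(-n))/r = $116,594.40


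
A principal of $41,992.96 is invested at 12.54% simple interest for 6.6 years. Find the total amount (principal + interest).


Total amount formula: A = P(1 + rt) = P + P·r·t
Interest: I = P × r × t = $41,992.96 × 0.1254 × 6.6 = $34,755.05
A = P + I = $41,992.96 + $34,755.05 = $76,748.01

A = P + I = P(1 + rt) = $76,748.01


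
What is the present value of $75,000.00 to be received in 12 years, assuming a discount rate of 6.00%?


Present value formula: PV = FV / (1 + r)^t
PV = $75,000.00 / (1 + 0.06)^12
PV = $75,000.00 / 2.0121965
PV = $37,272.70

PV = FV / (1 + r)^t = $37,272.70


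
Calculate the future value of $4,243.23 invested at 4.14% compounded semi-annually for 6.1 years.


Compound interest formula: A = P(1 + r/n)^(nt)
A = $4,243.23 × (1 + 0.0414/2)^(2 × 6.1)
Growth factor: (1 + 0.0414/2)^12.2 = 1.283976
A = $4,243.23 × 1.283976
A = $5,448.21

A = P(1 + r/n)^(nt) = $5,448.21


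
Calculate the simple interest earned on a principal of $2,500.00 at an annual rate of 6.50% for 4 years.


Simple interest formula: I = P × r × t
I = $2,500.00 × 0.065 × 4
I = $650.00

I = P × r × t = $650.00


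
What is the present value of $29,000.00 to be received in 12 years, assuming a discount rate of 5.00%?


Present value formula: PV = FV / (1 + r)^t
PV = $29,000.00 / (1 + 0.05)^12
PV = $29,000.00 / 1.795856
PV = $16,148.29

PV = FV / (1 + r)^t = $16,148.29


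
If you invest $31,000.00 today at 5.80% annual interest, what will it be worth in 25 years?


Future value formula: FV = PV × (1 + r)^t
FV = $31,000.00 × (1 + 0.058)^25
FV = $31,000.00 × 4.093942
FV = $126,912.20

FV = PV × (1 + r)^t = $126,912.20


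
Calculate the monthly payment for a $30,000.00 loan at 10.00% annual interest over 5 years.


Loan payment formula: PMT = PV × r / (1 − (1 + r)^(−n))
Monthly rate r = 0.1/12 ≈ 0.00833333, n = 60 months
Denominator: 1 − (1 + 0.1/12)^(−60) = 0.392211
PMT = $30,000.00 × (0.1/12) / 0.392211
PMT = $637.41 per month

PMT = PV × r / (1-(1+r)^(-n)) = $637.41/month


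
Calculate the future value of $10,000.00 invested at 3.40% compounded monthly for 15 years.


Compound interest formula: A = P(1 + r/n)^(nt)
A = $10,000.00 × (1 + 0.034/12)^(12 × 15)
Growth factor: (1 + 0.034/12)^180 = 1.664091
A = $10,000.00 × 1.664091
A = $16,640.91

A = P(1 + r/n)^(nt) = $16,640.91


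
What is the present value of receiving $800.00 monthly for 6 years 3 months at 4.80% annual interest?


Present value of an ordinary annuity: PV = PMT × (1 − (1 + r)^(−n)) / r
Monthly rate r = 0.048/12 = 0.004, n = 75
PV = $800.00 × (1 − (1 + 0.048/12)^(−75)) / (0.048/12)
PV = $800.00 × 64.684584
PV = $51,747.67

PV = PMT × (1-(1+r)^(-n))/r = $51,747.67


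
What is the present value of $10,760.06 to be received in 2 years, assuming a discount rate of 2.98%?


Present value formula: PV = FV / (1 + r)^t
PV = $10,760.06 / (1 + 0.0298)^2
PV = $10,760.06 / 1.060488
PV = $10,146.33

PV = FV / (1 + r)^t = $10,146.33


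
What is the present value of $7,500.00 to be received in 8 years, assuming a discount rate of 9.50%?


Present value formula: PV = FV / (1 + r)^t
PV = $7,500.00 / (1 + 0.095)^8
PV = $7,500.00 / 2.066869
PV = $3,628.68

PV = FV / (1 + r)^t = $3,628.68


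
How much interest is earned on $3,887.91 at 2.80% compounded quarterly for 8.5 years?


Compound interest earned = final amount − principal.
A = P(1 + r/n)^(nt) = $3,887.91 × (1 + 0.028/4)^(4 × 8.5) = $4,928.54
Interest = A − P = $4,928.54 − $3,887.91 = $1,040.63

Interest = A - P = $1,040.63


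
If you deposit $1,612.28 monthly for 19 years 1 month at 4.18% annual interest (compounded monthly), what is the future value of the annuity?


Future value of an ordinary annuity: FV = PMT × ((1 + r)^n − 1) / r
Monthly rate r = 0.0418/12 ≈ 0.00348333, n = 229
FV = $1,612.28 × ((1 + 0.0418/12)^229 − 1) / (0.0418/12)
FV = $1,612.28 × 349.468579
FV = $563,441.20

FV = PMT × ((1+r)^n - 1)/r = $563,441.20


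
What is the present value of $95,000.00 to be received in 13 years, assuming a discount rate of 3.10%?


Present value formula: PV = FV / (1 + r)^t
PV = $95,000.00 / (1 + 0.031)^13
PV = $95,000.00 / 1.487177
PV = $63,879.42

PV = FV / (1 + r)^t = $63,879.42


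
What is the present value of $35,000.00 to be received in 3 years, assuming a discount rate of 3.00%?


Present value formula: PV = FV / (1 + r)^t
PV = $35,000.00 / (1 + 0.03)^3
PV = $35,000.00 / 1.092727
PV = $32,029.96

PV = FV / (1 + r)^t = $32,029.96


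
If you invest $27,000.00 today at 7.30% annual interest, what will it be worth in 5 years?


Future value formula: FV = PV × (1 + r)^t
FV = $27,000.00 × (1 + 0.073)^5
FV = $27,000.00 × 1.422324
FV = $38,402.75

FV = PV × (1 + r)^t = $38,402.75


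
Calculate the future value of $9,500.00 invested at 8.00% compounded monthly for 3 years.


Compound interest formula: A = P(1 + r/n)^(nt)
A = $9,500.00 × (1 + 0.08/12)^(12 × 3)
Growth factor: (1 + 0.08/12)^36 = 1.270237
A = $9,500.00 × 1.270237
A = $12,067.25

A = P(1 + r/n)^(nt) = $12,067.25


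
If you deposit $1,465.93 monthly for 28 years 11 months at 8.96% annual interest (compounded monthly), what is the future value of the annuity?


Future value of an ordinary annuity: FV = PMT × ((1 + r)^n − 1) / r
Monthly rate r = 0.0896/12 ≈ 0.00746667, n = 347
FV = $1,465.93 × ((1 + 0.0896/12)^347 − 1) / (0.0896/12)
FV = $1,465.93 × 1635.859360
FV = $2,398,055.31

FV = PMT × ((1+r)^n - 1)/r = $2,398,055.31


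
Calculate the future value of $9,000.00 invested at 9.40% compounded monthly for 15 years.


Compound interest formula: A = P(1 + r/n)^(nt)
A = $9,000.00 × (1 + 0.094/12)^(12 × 15)
Growth factor: (1 + 0.094/12)^180 = 4.0735146
A = $9,000.00 × 4.0735146
A = $36,661.63

A = P(1 + r/n)^(nt) = $36,661.63


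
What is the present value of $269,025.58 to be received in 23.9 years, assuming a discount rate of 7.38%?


Present value formula: PV = FV / (1 + r)^t
PV = $269,025.58 / (1 + 0.0738)^23.9
PV = $269,025.58 / 5.483644
PV = $49,059.64

PV = FV / (1 + r)^t = $49,059.64


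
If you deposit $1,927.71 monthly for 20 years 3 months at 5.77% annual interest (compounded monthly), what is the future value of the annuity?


Future value of an ordinary annuity: FV = PMT × ((1 + r)^n − 1) / r
Monthly rate r = 0.0577/12 ≈ 0.00480833, n = 243
FV = $1,927.71 × ((1 + 0.0577/12)^243 − 1) / (0.0577/12)
FV = $1,927.71 × 459.187557
FV = $885,180.45

FV = PMT × ((1+r)^n - 1)/r = $885,180.45


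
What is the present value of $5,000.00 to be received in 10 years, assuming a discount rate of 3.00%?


Present value formula: PV = FV / (1 + r)^t
PV = $5,000.00 / (1 + 0.03)^10
PV = $5,000.00 / 1.343916
PV = $3,720.47

PV = FV / (1 + r)^t = $3,720.47


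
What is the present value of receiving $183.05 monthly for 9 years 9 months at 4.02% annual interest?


Present value of an ordinary annuity: PV = PMT × (1 − (1 + r)^(−n)) / r
Monthly rate r = 0.0402/12 = 0.00335, n = 117
PV = $183.05 × (1 − (1 + 0.0402/12)^(−117)) / (0.0402/12)
PV = $183.05 × 96.662481
PV = $17,694.07

PV = PMT × (1-(1+r)^(-n))/r = $17,694.07


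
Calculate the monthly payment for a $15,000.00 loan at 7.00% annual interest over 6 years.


Loan payment formula: PMT = PV × r / (1 − (1 + r)^(−n))
Monthly rate r = 0.07/12 ≈ 0.00583333, n = 72 months
Denominator: 1 − (1 + 0.07/12)^(−72) = 0.342151
PMT = $15,000.00 × (0.07/12) / 0.342151
PMT = $255.74 per month

PMT = PV × r / (1-(1+r)^(-n)) = $255.74/month


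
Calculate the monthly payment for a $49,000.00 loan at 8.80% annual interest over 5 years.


Loan payment formula: PMT = PV × r / (1 − (1 + r)^(−n))
Monthly rate r = 0.088/12 ≈ 0.00733333, n = 60 months
Denominator: 1 − (1 + 0.088/12)^(−60) = 0.354929
PMT = $49,000.00 × (0.088/12) / 0.354929
PMT = $1,012.41 per month

PMT = PV × r / (1-(1+r)^(-n)) = $1,012.41/month


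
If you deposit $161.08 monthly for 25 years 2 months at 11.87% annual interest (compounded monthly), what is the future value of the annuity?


Future value of an ordinary annuity: FV = PMT × ((1 + r)^n − 1) / r
Monthly rate r = 0.1187/12 ≈ 0.00989167, n = 302
FV = $161.08 × ((1 + 0.1187/12)^302 − 1) / (0.1187/12)
FV = $161.08 × 1874.585091
FV = $301,958.17

FV = PMT × ((1+r)^n - 1)/r = $301,958.17


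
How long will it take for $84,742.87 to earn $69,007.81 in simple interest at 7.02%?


Rearrange the simple interest formula for t:
I = P × r × t  ⇒  t = I / (P × r)
t = $69,007.81 / ($84,742.87 × 0.0702)
t = 11.6

t = I/(P×r) = 11.6 years


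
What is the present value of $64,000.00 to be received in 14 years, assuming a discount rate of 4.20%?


Present value formula: PV = FV / (1 + r)^t
PV = $64,000.00 / (1 + 0.042)^14
PV = $64,000.00 / 1.7788858
PV = $35,977.58

PV = FV / (1 + r)^t = $35,977.58


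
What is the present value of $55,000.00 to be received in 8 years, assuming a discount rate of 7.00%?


Present value formula: PV = FV / (1 + r)^t
PV = $55,000.00 / (1 + 0.07)^8
PV = $55,000.00 / 1.718186
PV = $32,010.50

PV = FV / (1 + r)^t = $32,010.50


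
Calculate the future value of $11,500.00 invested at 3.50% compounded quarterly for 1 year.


Compound interest formula: A = P(1 + r/n)^(nt)
A = $11,500.00 × (1 + 0.035/4)^(4 × 1)
Growth factor: (1 + 0.035/4)^4 = 1.035462
A = $11,500.00 × 1.035462
A = $11,907.81

A = P(1 + r/n)^(nt) = $11,907.81


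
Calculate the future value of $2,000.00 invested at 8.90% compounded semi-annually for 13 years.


Compound interest formula: A = P(1 + r/n)^(nt)
A = $2,000.00 × (1 + 0.089/2)^(2 × 13)
Growth factor: (1 + 0.089/2)^26 = 3.101841
A = $2,000.00 × 3.101841
A = $6,203.68

A = P(1 + r/n)^(nt) = $6,203.68


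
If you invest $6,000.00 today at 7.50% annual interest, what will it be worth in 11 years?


Future value formula: FV = PV × (1 + r)^t
FV = $6,000.00 × (1 + 0.075)^11
FV = $6,000.00 × 2.215609
FV = $13,293.65

FV = PV × (1 + r)^t = $13,293.65


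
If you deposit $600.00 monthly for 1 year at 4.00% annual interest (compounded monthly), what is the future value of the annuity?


Future value of an ordinary annuity: FV = PMT × ((1 + r)^n − 1) / r
Monthly rate r = 0.04/12 ≈ 0.00333333, n = 12
FV = $600.00 × ((1 + 0.04/12)^12 − 1) / (0.04/12)
FV = $600.00 × 12.222463
FV = $7,333.48

FV = PMT × ((1+r)^n - 1)/r = $7,333.48


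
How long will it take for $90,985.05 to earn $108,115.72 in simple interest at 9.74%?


Rearrange the simple interest formula for t:
I = P × r × t  ⇒  t = I / (P × r)
t = $108,115.72 / ($90,985.05 × 0.0974)
t = 12.2

t = I/(P×r) = 12.2 years


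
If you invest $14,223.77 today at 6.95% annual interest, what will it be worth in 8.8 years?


Future value formula: FV = PV × (1 + r)^t
FV = $14,223.77 × (1 + 0.0695)^8.8
FV = $14,223.77 × 1.8063044
FV = $25,692.46

FV = PV × (1 + r)^t = $25,692.46


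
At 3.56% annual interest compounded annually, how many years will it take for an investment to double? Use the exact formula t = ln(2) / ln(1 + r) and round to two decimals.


Doubling condition: (1 + r)^t = 2
Take ln of both sides: t × ln(1 + r) = ln(2)
t = ln(2) / ln(1 + r)
t = 0.693147 / 0.034981
t = 19.81

t = ln(2) / ln(1 + r) = 19.81 years


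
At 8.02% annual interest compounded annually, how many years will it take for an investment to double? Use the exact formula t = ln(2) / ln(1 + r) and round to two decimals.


Doubling condition: (1 + r)^t = 2
Take ln of both sides: t × ln(1 + r) = ln(2)
t = ln(2) / ln(1 + r)
t = 0.693147 / 0.077146
t = 8.98

t = ln(2) / ln(1 + r) = 8.98 years


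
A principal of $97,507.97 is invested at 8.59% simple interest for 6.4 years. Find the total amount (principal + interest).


Total amount formula: A = P(1 + rt) = P + P·r·t
Interest: I = P × r × t = $97,507.97 × 0.0859 × 6.4 = $53,605.98
A = P + I = $97,507.97 + $53,605.98 = $151,113.95

A = P + I = P(1 + rt) = $151,113.95


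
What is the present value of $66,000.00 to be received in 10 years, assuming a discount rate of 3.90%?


Present value formula: PV = FV / (1 + r)^t
PV = $66,000.00 / (1 + 0.039)^10
PV = $66,000.00 / 1.4660726
PV = $45,018.23

PV = FV / (1 + r)^t = $45,018.23


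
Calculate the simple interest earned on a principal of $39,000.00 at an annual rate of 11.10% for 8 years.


Simple interest formula: I = P × r × t
I = $39,000.00 × 0.111 × 8
I = $34,632.00

I = P × r × t = $34,632.00


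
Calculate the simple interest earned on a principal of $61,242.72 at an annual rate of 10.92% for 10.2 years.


Simple interest formula: I = P × r × t
I = $61,242.72 × 0.1092 × 10.2
I = $68,214.59

I = P × r × t = $68,214.59


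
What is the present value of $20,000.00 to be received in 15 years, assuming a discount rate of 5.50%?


Present value formula: PV = FV / (1 + r)^t
PV = $20,000.00 / (1 + 0.055)^15
PV = $20,000.00 / 2.232476
PV = $8,958.66

PV = FV / (1 + r)^t = $8,958.66


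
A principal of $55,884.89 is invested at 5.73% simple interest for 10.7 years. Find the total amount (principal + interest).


Total amount formula: A = P(1 + rt) = P + P·r·t
Interest: I = P × r × t = $55,884.89 × 0.0573 × 10.7 = $34,263.58
A = P + I = $55,884.89 + $34,263.58 = $90,148.47

A = P + I = P(1 + rt) = $90,148.47


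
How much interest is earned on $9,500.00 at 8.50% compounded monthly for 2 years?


Compound interest earned = final amount − principal.
A = P(1 + r/n)^(nt) = $9,500.00 × (1 + 0.085/12)^(12 × 2) = $11,253.65
Interest = A − P = $11,253.65 − $9,500.00 = $1,753.65

Interest = A - P = $1,753.65


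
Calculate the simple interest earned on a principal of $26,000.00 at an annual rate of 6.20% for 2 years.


Simple interest formula: I = P × r × t
I = $26,000.00 × 0.062 × 2
I = $3,224.00

I = P × r × t = $3,224.00


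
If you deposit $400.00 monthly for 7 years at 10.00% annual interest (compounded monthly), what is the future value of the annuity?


Future value of an ordinary annuity: FV = PMT × ((1 + r)^n − 1) / r
Monthly rate r = 0.1/12 ≈ 0.00833333, n = 84
FV = $400.00 × ((1 + 0.1/12)^84 − 1) / (0.1/12)
FV = $400.00 × 120.950418
FV = $48,380.17

FV = PMT × ((1+r)^n - 1)/r = $48,380.17


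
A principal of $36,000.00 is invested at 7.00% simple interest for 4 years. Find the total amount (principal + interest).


Total amount formula: A = P(1 + rt) = P + P·r·t
Interest: I = P × r × t = $36,000.00 × 0.07 × 4 = $10,080.00
A = P + I = $36,000.00 + $10,080.00 = $46,080.00

A = P + I = P(1 + rt) = $46,080.00


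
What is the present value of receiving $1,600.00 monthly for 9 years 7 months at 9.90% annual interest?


Present value of an ordinary annuity: PV = PMT × (1 − (1 + r)^(−n)) / r
Monthly rate r = 0.099/12 = 0.00825, n = 115
PV = $1,600.00 × (1 − (1 + 0.099/12)^(−115)) / (0.099/12)
PV = $1,600.00 × 74.092746
PV = $118,548.39

PV = PMT × (1-(1+r)^(-n))/r = $118,548.39


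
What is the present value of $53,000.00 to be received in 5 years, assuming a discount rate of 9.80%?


Present value formula: PV = FV / (1 + r)^t
PV = $53,000.00 / (1 + 0.098)^5
PV = $53,000.00 / 1.595922
PV = $33,209.64

PV = FV / (1 + r)^t = $33,209.64


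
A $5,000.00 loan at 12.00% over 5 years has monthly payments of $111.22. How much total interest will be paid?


Total paid over the life of the loan = PMT × n.
Total paid = $111.22 × 60 = $6,673.20
Total interest = total paid − principal = $6,673.20 − $5,000.00 = $1,673.20

Total interest = (PMT × n) - PV = $1,673.20


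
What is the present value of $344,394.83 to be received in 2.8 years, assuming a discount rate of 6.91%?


Present value formula: PV = FV / (1 + r)^t
PV = $344,394.83 / (1 + 0.0691)^2.8
PV = $344,394.83 / 1.2057335
PV = $285,630.97

PV = FV / (1 + r)^t = $285,630.97


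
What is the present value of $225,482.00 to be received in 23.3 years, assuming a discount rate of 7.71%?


Present value formula: PV = FV / (1 + r)^t
PV = $225,482.00 / (1 + 0.0771)^23.3
PV = $225,482.00 / 5.643719
PV = $39,952.73

PV = FV / (1 + r)^t = $39,952.73


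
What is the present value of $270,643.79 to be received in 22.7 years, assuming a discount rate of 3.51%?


Present value formula: PV = FV / (1 + r)^t
PV = $270,643.79 / (1 + 0.0351)^22.7
PV = $270,643.79 / 2.1882574
PV = $123,680.05

PV = FV / (1 + r)^t = $123,680.05


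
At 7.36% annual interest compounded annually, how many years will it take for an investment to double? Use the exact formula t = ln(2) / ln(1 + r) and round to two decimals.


Doubling condition: (1 + r)^t = 2
Take ln of both sides: t × ln(1 + r) = ln(2)
t = ln(2) / ln(1 + r)
t = 0.693147 / 0.071017
t = 9.76

t = ln(2) / ln(1 + r) = 9.76 years


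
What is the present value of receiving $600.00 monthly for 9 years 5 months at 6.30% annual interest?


Present value of an ordinary annuity: PV = PMT × (1 − (1 + r)^(−n)) / r
Monthly rate r = 0.063/12 = 0.00525, n = 113
PV = $600.00 × (1 − (1 + 0.063/12)^(−113)) / (0.063/12)
PV = $600.00 × 85.069190
PV = $51,041.51

PV = PMT × (1-(1+r)^(-n))/r = $51,041.51


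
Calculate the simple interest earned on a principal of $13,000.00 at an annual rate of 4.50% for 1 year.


Simple interest formula: I = P × r × t
I = $13,000.00 × 0.045 × 1
I = $585.00

I = P × r × t = $585.00


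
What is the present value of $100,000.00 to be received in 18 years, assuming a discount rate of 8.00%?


Present value formula: PV = FV / (1 + r)^t
PV = $100,000.00 / (1 + 0.08)^18
PV = $100,000.00 / 3.9960195
PV = $25,024.90

PV = FV / (1 + r)^t = $25,024.90


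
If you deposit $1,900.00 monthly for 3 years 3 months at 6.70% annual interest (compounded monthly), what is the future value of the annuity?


Future value of an ordinary annuity: FV = PMT × ((1 + r)^n − 1) / r
Monthly rate r = 0.067/12 ≈ 0.00558333, n = 39
FV = $1,900.00 × ((1 + 0.067/12)^39 − 1) / (0.067/12)
FV = $1,900.00 × 43.437039
FV = $82,530.37

FV = PMT × ((1+r)^n - 1)/r = $82,530.37


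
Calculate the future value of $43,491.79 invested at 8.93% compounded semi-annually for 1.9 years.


Compound interest formula: A = P(1 + r/n)^(nt)
A = $43,491.79 × (1 + 0.0893/2)^(2 × 1.9)
Growth factor: (1 + 0.0893/2)^3.8 = 1.1805627
A = $43,491.79 × 1.1805627
A = $51,344.79

A = P(1 + r/n)^(nt) = $51,344.79


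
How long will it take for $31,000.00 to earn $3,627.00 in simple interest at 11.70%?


Rearrange the simple interest formula for t:
I = P × r × t  ⇒  t = I / (P × r)
t = $3,627.00 / ($31,000.00 × 0.117)
t = 1

t = I/(P×r) = 1 year


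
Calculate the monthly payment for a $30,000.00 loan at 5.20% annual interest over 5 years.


Loan payment formula: PMT = PV × r / (1 − (1 + r)^(−n))
Monthly rate r = 0.052/12 ≈ 0.00433333, n = 60 months
Denominator: 1 − (1 + 0.052/12)^(−60) = 0.228515
PMT = $30,000.00 × (0.052/12) / 0.228515
PMT = $568.89 per month

PMT = PV × r / (1-(1+r)^(-n)) = $568.89/month


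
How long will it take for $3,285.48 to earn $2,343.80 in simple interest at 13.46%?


Rearrange the simple interest formula for t:
I = P × r × t  ⇒  t = I / (P × r)
t = $2,343.80 / ($3,285.48 × 0.1346)
t = 5.3

t = I/(P×r) = 5.3 years


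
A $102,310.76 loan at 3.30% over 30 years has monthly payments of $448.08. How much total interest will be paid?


Total paid over the life of the loan = PMT × n.
Total paid = $448.08 × 360 = $161,308.80
Total interest = total paid − principal = $161,308.80 − $102,310.76 = $58,998.04

Total interest = (PMT × n) - PV = $58,998.04


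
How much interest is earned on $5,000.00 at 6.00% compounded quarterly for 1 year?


Compound interest earned = final amount − principal.
A = P(1 + r/n)^(nt) = $5,000.00 × (1 + 0.06/4)^(4 × 1) = $5,306.82
Interest = A − P = $5,306.82 − $5,000.00 = $306.82

Interest = A - P = $306.82


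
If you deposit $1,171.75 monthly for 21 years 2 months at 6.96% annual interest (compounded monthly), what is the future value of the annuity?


Future value of an ordinary annuity: FV = PMT × ((1 + r)^n − 1) / r
Monthly rate r = 0.0696/12 = 0.0058, n = 254
FV = $1,171.75 × ((1 + 0.0696/12)^254 − 1) / (0.0696/12)
FV = $1,171.75 × 576.663018
FV = $675,704.89

FV = PMT × ((1+r)^n - 1)/r = $675,704.89


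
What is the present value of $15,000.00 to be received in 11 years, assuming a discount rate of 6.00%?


Present value formula: PV = FV / (1 + r)^t
PV = $15,000.00 / (1 + 0.06)^11
PV = $15,000.00 / 1.898299
PV = $7,901.81

PV = FV / (1 + r)^t = $7,901.81


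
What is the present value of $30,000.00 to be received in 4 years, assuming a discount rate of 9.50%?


Present value formula: PV = FV / (1 + r)^t
PV = $30,000.00 / (1 + 0.095)^4
PV = $30,000.00 / 1.437661
PV = $20,867.23

PV = FV / (1 + r)^t = $20,867.23


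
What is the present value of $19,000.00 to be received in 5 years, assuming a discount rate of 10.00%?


Present value formula: PV = FV / (1 + r)^t
PV = $19,000.00 / (1 + 0.1)^5
PV = $19,000.00 / 1.610510
PV = $11,797.51

PV = FV / (1 + r)^t = $11,797.51


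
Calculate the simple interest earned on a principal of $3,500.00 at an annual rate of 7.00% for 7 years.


Simple interest formula: I = P × r × t
I = $3,500.00 × 0.07 × 7
I = $1,715.00

I = P × r × t = $1,715.00


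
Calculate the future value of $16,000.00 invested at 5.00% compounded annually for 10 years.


Compound interest formula: A = P(1 + r/n)^(nt)
A = $16,000.00 × (1 + 0.05/1)^(1 × 10)
Growth factor: (1 + 0.05/1)^10 = 1.6288946
A = $16,000.00 × 1.6288946
A = $26,062.31

A = P(1 + r/n)^(nt) = $26,062.31


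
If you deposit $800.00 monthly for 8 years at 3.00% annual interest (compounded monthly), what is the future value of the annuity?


Future value of an ordinary annuity: FV = PMT × ((1 + r)^n − 1) / r
Monthly rate r = 0.03/12 = 0.0025, n = 96
FV = $800.00 × ((1 + 0.03/12)^96 − 1) / (0.03/12)
FV = $800.00 × 108.347387
FV = $86,677.91

FV = PMT × ((1+r)^n - 1)/r = $86,677.91


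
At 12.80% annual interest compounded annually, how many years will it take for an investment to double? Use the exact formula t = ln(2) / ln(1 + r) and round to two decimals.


Doubling condition: (1 + r)^t = 2
Take ln of both sides: t × ln(1 + r) = ln(2)
t = ln(2) / ln(1 + r)
t = 0.693147 / 0.120446
t = 5.75

t = ln(2) / ln(1 + r) = 5.75 years


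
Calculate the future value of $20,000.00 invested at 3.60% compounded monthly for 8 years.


Compound interest formula: A = P(1 + r/n)^(nt)
A = $20,000.00 × (1 + 0.036/12)^(12 × 8)
Growth factor: (1 + 0.036/12)^96 = 1.3331824
A = $20,000.00 × 1.3331824
A = $26,663.65

A = P(1 + r/n)^(nt) = $26,663.65


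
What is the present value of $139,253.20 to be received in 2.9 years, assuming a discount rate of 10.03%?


Present value formula: PV = FV / (1 + r)^t
PV = $139,253.20 / (1 + 0.1003)^2.9
PV = $139,253.20 / 1.31941746
PV = $105,541.43

PV = FV / (1 + r)^t = $105,541.43


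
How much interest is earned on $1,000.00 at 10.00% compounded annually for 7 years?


Compound interest earned = final amount − principal.
A = P(1 + r/n)^(nt) = $1,000.00 × (1 + 0.1/1)^(1 × 7) = $1,948.72
Interest = A − P = $1,948.72 − $1,000.00 = $948.72

Interest = A - P = $948.72


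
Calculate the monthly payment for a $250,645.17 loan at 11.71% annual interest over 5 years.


Loan payment formula: PMT = PV × r / (1 − (1 + r)^(−n))
Monthly rate r = 0.1171/12 ≈ 0.00975833, n = 60 months
Denominator: 1 − (1 + 0.1171/12)^(−60) = 0.441590
PMT = $250,645.17 × (0.1171/12) / 0.441590
PMT = $5,538.80 per month

PMT = PV × r / (1-(1+r)^(-n)) = $5,538.80/month


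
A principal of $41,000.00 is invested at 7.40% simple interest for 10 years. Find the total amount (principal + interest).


Total amount formula: A = P(1 + rt) = P + P·r·t
Interest: I = P × r × t = $41,000.00 × 0.074 × 10 = $30,340.00
A = P + I = $41,000.00 + $30,340.00 = $71,340.00

A = P + I = P(1 + rt) = $71,340.00


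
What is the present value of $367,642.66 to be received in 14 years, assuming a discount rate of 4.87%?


Present value formula: PV = FV / (1 + r)^t
PV = $367,642.66 / (1 + 0.0487)^14
PV = $367,642.66 / 1.9458876
PV = $188,933.14

PV = FV / (1 + r)^t = $188,933.14


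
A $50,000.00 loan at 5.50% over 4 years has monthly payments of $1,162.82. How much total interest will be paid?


Total paid over the life of the loan = PMT × n.
Total paid = $1,162.82 × 48 = $55,815.36
Total interest = total paid − principal = $55,815.36 − $50,000.00 = $5,815.36

Total interest = (PMT × n) - PV = $5,815.36


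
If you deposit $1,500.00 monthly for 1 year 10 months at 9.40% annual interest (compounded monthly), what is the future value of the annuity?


Future value of an ordinary annuity: FV = PMT × ((1 + r)^n − 1) / r
Monthly rate r = 0.094/12 ≈ 0.00783333, n = 22
FV = $1,500.00 × ((1 + 0.094/12)^22 − 1) / (0.094/12)
FV = $1,500.00 × 23.907614
FV = $35,861.42

FV = PMT × ((1+r)^n - 1)/r = $35,861.42


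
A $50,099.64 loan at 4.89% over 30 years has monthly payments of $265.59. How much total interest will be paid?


Total paid over the life of the loan = PMT × n.
Total paid = $265.59 × 360 = $95,612.40
Total interest = total paid − principal = $95,612.40 − $50,099.64 = $45,512.76

Total interest = (PMT × n) - PV = $45,512.76


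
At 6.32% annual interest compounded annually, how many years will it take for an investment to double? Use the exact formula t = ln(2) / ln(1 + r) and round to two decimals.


Doubling condition: (1 + r)^t = 2
Take ln of both sides: t × ln(1 + r) = ln(2)
t = ln(2) / ln(1 + r)
t = 0.693147 / 0.061283
t = 11.31

t = ln(2) / ln(1 + r) = 11.31 years


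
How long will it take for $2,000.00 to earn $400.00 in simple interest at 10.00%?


Rearrange the simple interest formula for t:
I = P × r × t  ⇒  t = I / (P × r)
t = $400.00 / ($2,000.00 × 0.1)
t = 2

t = I/(P×r) = 2 years


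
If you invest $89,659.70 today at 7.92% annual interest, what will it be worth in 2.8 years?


Future value formula: FV = PV × (1 + r)^t
FV = $89,659.70 × (1 + 0.0792)^2.8
FV = $89,659.70 × 1.2378996
FV = $110,989.71

FV = PV × (1 + r)^t = $110,989.71


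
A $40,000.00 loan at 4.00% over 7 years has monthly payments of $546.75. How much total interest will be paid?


Total paid over the life of the loan = PMT × n.
Total paid = $546.75 × 84 = $45,927.00
Total interest = total paid − principal = $45,927.00 − $40,000.00 = $5,927.00

Total interest = (PMT × n) - PV = $5,927.00


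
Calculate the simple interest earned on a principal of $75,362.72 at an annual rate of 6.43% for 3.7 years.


Simple interest formula: I = P × r × t
I = $75,362.72 × 0.0643 × 3.7
I = $17,929.54

I = P × r × t = $17,929.54


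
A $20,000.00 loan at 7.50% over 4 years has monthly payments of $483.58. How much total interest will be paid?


Total paid over the life of the loan = PMT × n.
Total paid = $483.58 × 48 = $23,211.84
Total interest = total paid − principal = $23,211.84 − $20,000.00 = $3,211.84

Total interest = (PMT × n) - PV = $3,211.84


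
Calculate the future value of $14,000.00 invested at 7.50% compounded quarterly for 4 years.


Compound interest formula: A = P(1 + r/n)^(nt)
A = $14,000.00 × (1 + 0.075/4)^(4 × 4)
Growth factor: (1 + 0.075/4)^16 = 1.346114
A = $14,000.00 × 1.346114
A = $18,845.60

A = P(1 + r/n)^(nt) = $18,845.60


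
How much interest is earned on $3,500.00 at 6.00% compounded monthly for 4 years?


Compound interest earned = final amount − principal.
A = P(1 + r/n)^(nt) = $3,500.00 × (1 + 0.06/12)^(12 × 4) = $4,446.71
Interest = A − P = $4,446.71 − $3,500.00 = $946.71

Interest = A - P = $946.71


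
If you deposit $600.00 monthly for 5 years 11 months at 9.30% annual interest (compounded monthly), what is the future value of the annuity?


Future value of an ordinary annuity: FV = PMT × ((1 + r)^n − 1) / r
Monthly rate r = 0.093/12 = 0.00775, n = 71
FV = $600.00 × ((1 + 0.093/12)^71 − 1) / (0.093/12)
FV = $600.00 × 94.195184
FV = $56,517.11

FV = PMT × ((1+r)^n - 1)/r = $56,517.11


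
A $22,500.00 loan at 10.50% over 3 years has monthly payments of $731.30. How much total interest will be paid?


Total paid over the life of the loan = PMT × n.
Total paid = $731.30 × 36 = $26,326.80
Total interest = total paid − principal = $26,326.80 − $22,500.00 = $3,826.80

Total interest = (PMT × n) - PV = $3,826.80


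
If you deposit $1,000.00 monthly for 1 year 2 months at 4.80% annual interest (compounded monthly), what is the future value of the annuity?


Future value of an ordinary annuity: FV = PMT × ((1 + r)^n − 1) / r
Monthly rate r = 0.048/12 = 0.004, n = 14
FV = $1,000.00 × ((1 + 0.048/12)^14 − 1) / (0.048/12)
FV = $1,000.00 × 14.369889
FV = $14,369.89

FV = PMT × ((1+r)^n - 1)/r = $14,369.89


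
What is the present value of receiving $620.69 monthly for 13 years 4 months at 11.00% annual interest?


Present value of an ordinary annuity: PV = PMT × (1 − (1 + r)^(−n)) / r
Monthly rate r = 0.11/12 ≈ 0.00916667, n = 160
PV = $620.69 × (1 − (1 + 0.11/12)^(−160)) / (0.11/12)
PV = $620.69 × 83.755669
PV = $51,986.31

PV = PMT × (1-(1+r)^(-n))/r = $51,986.31


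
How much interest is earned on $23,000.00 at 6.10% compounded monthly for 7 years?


Compound interest earned = final amount − principal.
A = P(1 + r/n)^(nt) = $23,000.00 × (1 + 0.061/12)^(12 × 7) = $35,212.90
Interest = A − P = $35,212.90 − $23,000.00 = $12,212.90

Interest = A - P = $12,212.90


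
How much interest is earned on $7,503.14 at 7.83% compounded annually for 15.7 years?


Compound interest earned = final amount − principal.
A = P(1 + r/n)^(nt) = $7,503.14 × (1 + 0.0783/1)^(1 × 15.7) = $24,505.01
Interest = A − P = $24,505.01 − $7,503.14 = $17,001.87

Interest = A - P = $17,001.87


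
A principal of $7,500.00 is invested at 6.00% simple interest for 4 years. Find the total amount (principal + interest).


Total amount formula: A = P(1 + rt) = P + P·r·t
Interest: I = P × r × t = $7,500.00 × 0.06 × 4 = $1,800.00
A = P + I = $7,500.00 + $1,800.00 = $9,300.00

A = P + I = P(1 + rt) = $9,300.00
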